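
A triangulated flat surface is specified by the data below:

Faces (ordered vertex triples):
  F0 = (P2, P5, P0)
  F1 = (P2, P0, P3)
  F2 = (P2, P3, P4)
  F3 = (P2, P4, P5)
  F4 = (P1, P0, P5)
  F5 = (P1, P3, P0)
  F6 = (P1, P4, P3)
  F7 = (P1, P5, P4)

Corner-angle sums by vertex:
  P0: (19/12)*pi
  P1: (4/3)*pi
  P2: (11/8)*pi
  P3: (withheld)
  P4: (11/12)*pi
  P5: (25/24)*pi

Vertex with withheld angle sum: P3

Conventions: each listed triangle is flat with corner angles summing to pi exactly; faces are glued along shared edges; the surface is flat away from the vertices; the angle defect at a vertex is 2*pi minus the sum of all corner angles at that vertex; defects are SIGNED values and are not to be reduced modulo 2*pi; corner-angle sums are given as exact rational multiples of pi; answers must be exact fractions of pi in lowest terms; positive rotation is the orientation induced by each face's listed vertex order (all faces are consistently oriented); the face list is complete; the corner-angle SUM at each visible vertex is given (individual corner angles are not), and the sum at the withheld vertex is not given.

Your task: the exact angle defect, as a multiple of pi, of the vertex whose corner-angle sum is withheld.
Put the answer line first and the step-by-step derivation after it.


Answer: defect(P3) = pi/4

V = 6, E = 12, F = 8; chi = V - E + F = 2
Gauss-Bonnet: total defect = 2*pi*chi = 4*pi; visible defects sum to (15/4)*pi


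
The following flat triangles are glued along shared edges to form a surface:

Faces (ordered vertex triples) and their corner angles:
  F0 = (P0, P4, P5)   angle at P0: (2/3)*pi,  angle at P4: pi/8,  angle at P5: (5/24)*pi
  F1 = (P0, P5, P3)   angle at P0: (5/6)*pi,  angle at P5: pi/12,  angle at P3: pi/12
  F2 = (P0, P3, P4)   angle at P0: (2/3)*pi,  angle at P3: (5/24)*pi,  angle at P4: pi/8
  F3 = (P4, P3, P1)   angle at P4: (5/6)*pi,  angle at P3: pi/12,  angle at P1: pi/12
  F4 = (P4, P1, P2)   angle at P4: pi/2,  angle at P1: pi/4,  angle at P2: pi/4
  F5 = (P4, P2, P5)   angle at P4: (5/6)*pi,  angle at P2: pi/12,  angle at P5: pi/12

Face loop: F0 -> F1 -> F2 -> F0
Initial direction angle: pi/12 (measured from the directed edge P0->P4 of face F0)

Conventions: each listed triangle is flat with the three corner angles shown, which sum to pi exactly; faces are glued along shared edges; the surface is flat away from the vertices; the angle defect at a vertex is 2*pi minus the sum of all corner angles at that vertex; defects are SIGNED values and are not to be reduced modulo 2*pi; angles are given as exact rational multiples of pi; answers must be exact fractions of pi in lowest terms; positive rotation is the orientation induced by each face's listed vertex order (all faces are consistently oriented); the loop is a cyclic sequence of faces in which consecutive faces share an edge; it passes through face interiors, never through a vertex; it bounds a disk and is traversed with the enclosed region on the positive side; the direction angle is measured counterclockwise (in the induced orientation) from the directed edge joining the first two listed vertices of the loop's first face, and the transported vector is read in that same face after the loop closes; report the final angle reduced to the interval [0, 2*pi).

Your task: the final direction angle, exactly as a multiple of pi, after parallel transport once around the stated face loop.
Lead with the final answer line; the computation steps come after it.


Answer: final direction angle = (23/12)*pi

enclosed vertex P0: corner angles sum to (13/6)*pi, defect = 2*pi - (13/6)*pi = -pi/6
holonomy = initial angle + sum of enclosed defects (mod 2*pi), positive in the induced orientation
final angle = pi/12 - pi/6 = (23/12)*pi (mod 2*pi)


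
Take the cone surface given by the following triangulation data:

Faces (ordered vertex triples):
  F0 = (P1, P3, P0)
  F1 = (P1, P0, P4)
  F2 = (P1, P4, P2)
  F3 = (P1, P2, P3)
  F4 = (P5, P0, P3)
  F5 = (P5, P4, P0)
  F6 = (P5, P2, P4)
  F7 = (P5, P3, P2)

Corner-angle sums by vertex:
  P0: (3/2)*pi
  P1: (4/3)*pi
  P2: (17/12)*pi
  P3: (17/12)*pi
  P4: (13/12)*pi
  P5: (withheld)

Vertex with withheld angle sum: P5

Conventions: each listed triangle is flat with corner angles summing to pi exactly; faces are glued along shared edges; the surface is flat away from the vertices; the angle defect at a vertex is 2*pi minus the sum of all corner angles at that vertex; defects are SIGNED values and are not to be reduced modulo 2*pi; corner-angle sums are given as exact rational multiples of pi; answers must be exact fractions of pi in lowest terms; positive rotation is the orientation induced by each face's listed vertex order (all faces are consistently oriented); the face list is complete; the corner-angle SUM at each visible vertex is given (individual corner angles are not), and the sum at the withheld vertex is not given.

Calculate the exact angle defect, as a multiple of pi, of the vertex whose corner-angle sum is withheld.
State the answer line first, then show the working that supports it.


Answer: defect(P5) = (3/4)*pi

V = 6, E = 12, F = 8; chi = V - E + F = 2
Gauss-Bonnet: total defect = 2*pi*chi = 4*pi; visible defects sum to (13/4)*pi


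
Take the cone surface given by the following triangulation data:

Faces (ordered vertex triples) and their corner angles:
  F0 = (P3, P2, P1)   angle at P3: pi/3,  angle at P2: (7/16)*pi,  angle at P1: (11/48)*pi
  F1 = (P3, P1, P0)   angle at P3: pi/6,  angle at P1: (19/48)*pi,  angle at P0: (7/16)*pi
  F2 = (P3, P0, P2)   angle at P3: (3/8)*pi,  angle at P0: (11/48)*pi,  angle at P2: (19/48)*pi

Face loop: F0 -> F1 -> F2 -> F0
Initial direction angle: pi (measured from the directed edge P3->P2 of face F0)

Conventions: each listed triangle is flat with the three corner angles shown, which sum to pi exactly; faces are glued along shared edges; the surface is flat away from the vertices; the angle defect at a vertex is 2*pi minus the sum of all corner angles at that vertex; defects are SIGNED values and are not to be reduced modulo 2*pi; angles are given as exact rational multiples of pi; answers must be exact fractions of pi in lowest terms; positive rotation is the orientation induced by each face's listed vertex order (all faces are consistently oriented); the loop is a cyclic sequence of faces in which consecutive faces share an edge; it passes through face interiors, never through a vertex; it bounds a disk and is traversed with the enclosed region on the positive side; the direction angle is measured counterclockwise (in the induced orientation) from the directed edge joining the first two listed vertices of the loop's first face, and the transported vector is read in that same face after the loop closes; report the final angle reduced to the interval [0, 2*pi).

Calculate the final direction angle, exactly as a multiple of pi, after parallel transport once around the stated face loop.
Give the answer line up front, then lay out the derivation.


Answer: final direction angle = pi/8

enclosed vertex P3: corner angles sum to (7/8)*pi, defect = 2*pi - (7/8)*pi = (9/8)*pi
summing the enclosed defects onto the initial angle, mod 2*pi in the induced orientation:
final angle = pi + (9/8)*pi = pi/8 (mod 2*pi)


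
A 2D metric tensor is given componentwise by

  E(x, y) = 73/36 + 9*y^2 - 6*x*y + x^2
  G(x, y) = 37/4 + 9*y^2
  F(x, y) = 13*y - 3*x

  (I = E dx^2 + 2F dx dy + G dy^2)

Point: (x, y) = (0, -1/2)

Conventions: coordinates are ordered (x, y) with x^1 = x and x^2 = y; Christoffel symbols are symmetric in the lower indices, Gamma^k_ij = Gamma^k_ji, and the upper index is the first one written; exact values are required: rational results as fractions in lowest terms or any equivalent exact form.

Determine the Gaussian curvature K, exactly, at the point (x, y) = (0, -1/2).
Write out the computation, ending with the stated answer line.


E = 77/18, F = -13/2, G = 23/2, EG - F^2 = 125/18 at the point
E_x = 3, E_y = -9, F_x = -3, F_y = 13, G_x = 0, G_y = -9
E_yy = 18, F_xy = 0, G_xx = 0
Using the Brioschi determinant formula for K from the metric derivatives:
M1 = [[-E_yy/2 + F_xy - G_xx/2, E_x/2, F_x - E_y/2], [F_y - G_x/2, E, F], [G_y/2, F, G]] = [[-9, 3/2, 3/2], [13, 77/18, -13/2], [-9/2, -13/2, 23/2]]; det M1 = -1363/4
M2 = [[0, E_y/2, G_x/2], [E_y/2, E, F], [G_x/2, F, G]] = [[0, -9/2, 0], [-9/2, 77/18, -13/2], [0, -13/2, 23/2]]; det M2 = -1863/8
det M1 - det M2 = -863/8; K = -863/8 / (125/18)^2 = -69903/31250

Answer: K = -69903/31250


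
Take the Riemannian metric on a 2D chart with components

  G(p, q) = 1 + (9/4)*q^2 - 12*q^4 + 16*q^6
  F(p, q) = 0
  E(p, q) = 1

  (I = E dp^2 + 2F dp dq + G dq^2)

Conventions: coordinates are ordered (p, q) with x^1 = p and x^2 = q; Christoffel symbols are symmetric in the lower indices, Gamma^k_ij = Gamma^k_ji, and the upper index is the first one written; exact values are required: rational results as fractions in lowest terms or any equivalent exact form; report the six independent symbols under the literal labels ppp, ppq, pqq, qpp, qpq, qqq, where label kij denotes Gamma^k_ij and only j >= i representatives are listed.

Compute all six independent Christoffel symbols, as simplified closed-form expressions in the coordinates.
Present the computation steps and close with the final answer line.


E = 1; F = 0; G = 1 + (9/4)*q^2 - 12*q^4 + 16*q^6
Gamma^k_ij = (1/2) g^{kl} (d_i g_jl + d_j g_il - d_l g_ij), with g^inv = (1/(EG-F^2)) [[G, -F], [-F, E]]
first partials: E_p = 0, E_q = 0, F_p = 0, F_q = 0, G_p = 0, G_q = (9/2)*q - 48*q^3 + 96*q^5
D = EG - F^2 = 1 + (9/4)*q^2 - 12*q^4 + 16*q^6
expanded: Gamma^p_pp = (G E_p - 2F F_p + F E_q)/(2D), Gamma^p_pq = (G E_q - F G_p)/(2D), Gamma^p_qq = (2G F_q - G G_p - F G_q)/(2D), Gamma^q_pp = (2E F_p - E E_q - F E_p)/(2D), Gamma^q_pq = (E G_p - F E_q)/(2D), Gamma^q_qq = (E G_q - 2F F_q + F G_p)/(2D); substitute and cancel common factors

Answer: Gamma_ppp = 0, Gamma_ppq = 0, Gamma_pqq = 0, Gamma_qpp = 0, Gamma_qpq = 0, Gamma_qqq = (192*q^5 - 96*q^3 + 9*q)/(64*q^6 - 48*q^4 + 9*q^2 + 4)


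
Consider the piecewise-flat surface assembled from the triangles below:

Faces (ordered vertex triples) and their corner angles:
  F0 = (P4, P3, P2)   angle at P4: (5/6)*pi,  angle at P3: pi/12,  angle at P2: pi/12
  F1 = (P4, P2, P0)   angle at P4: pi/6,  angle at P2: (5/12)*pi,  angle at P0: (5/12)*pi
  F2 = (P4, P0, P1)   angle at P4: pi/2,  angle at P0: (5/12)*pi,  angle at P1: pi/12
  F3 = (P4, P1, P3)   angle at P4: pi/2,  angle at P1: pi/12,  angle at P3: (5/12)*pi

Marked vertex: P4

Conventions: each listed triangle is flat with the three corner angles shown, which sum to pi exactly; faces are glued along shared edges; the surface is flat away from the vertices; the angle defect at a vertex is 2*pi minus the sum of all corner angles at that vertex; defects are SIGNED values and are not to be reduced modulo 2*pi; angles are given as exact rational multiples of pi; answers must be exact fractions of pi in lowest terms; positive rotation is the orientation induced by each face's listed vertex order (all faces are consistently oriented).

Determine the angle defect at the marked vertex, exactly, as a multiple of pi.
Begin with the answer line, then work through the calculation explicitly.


Answer: defect(P4) = 0

Sum of corner angles at P4: 2*pi
defect = 2*pi - 2*pi


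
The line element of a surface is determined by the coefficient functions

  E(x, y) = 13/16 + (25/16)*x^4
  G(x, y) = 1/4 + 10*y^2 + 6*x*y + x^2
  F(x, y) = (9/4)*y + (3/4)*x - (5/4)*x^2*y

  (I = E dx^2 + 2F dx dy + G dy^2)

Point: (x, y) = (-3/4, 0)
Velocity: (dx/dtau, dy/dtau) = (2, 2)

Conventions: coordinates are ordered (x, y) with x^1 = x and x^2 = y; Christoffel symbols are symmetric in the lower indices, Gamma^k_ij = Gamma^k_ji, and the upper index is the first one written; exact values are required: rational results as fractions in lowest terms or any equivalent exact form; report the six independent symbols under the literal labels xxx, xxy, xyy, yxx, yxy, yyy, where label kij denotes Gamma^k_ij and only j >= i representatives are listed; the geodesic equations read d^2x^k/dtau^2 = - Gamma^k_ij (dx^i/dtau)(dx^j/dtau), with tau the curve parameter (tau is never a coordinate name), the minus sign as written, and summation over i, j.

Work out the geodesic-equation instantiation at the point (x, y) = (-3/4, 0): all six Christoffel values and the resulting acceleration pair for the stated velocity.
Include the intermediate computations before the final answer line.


E = 5353/4096, F = -9/16, G = 13/16 at the point
E_x = -675/256, E_y = 0, F_x = 3/4, F_y = 99/64, G_x = -3/2, G_y = -9/2
EG - F^2 = 48853/65536;  g^inv = (65536/48853) * [[13/16, 9/16], [9/16, 5353/4096]]
first-kind symbols [ij,l] = (1/2)(d_i g_jl + d_j g_il - d_l g_ij): [xx,x] = E_x/2 = -675/512, [xx,y] = F_x - E_y/2 = 3/4, [xy,x] = E_y/2 = 0, [xy,y] = G_x/2 = -3/4, [yy,x] = F_y - G_x/2 = 147/64, [yy,y] = G_y/2 = -9/4
Gamma^x_ij = (G*[ij,x] - F*[ij,y])/(EG - F^2), Gamma^y_ij = (E*[ij,y] - F*[ij,x])/(EG - F^2)
Gamma_xxx = -42552/48853, Gamma_xxy = -27648/48853, Gamma_xyy = 39360/48853, Gamma_yxx = 15636/48853, Gamma_yxy = -64236/48853, Gamma_yyy = -108036/48853
d^2x/dtau^2 = -(Gamma_xxx*(2)^2 + 2*Gamma_xxy*(2)*(2) + Gamma_xyy*(2)^2) = 233952/48853
d^2y/dtau^2 = -(Gamma_yxx*(2)^2 + 2*Gamma_yxy*(2)*(2) + Gamma_yyy*(2)^2) = 883488/48853

Answer: Gamma_xxx = -42552/48853, Gamma_xxy = -27648/48853, Gamma_xyy = 39360/48853, Gamma_yxx = 15636/48853, Gamma_yxy = -64236/48853, Gamma_yyy = -108036/48853; accelerations (d^2x/dtau^2, d^2y/dtau^2) = (233952/48853, 883488/48853)


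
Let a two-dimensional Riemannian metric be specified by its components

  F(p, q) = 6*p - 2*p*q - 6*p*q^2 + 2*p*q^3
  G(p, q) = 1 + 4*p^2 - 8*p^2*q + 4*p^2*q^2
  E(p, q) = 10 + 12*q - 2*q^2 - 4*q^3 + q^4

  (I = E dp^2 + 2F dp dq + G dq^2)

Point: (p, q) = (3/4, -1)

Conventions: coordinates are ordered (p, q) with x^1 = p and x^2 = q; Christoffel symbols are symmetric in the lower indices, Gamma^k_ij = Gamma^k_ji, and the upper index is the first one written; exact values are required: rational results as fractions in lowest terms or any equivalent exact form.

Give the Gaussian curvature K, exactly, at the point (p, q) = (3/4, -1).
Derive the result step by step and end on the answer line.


E = 1, F = 0, G = 10, EG - F^2 = 10 at the point
E_p = 0, E_q = 0, F_p = 0, F_q = 12, G_p = 24, G_q = -9
E_qq = 32, F_pq = 16, G_pp = 32
Apply the Brioschi formula K = (det M1 - det M2)/(EG - F^2)^2 over the derivative matrices of E, F, G.
M1 = [[-E_qq/2 + F_pq - G_pp/2, E_p/2, F_p - E_q/2], [F_q - G_p/2, E, F], [G_q/2, F, G]] = [[-16, 0, 0], [0, 1, 0], [-9/2, 0, 10]]; det M1 = -160
M2 = [[0, E_q/2, G_p/2], [E_q/2, E, F], [G_p/2, F, G]] = [[0, 0, 12], [0, 1, 0], [12, 0, 10]]; det M2 = -144
det M1 - det M2 = -16; K = -16 / (10)^2 = -4/25

Answer: K = -4/25


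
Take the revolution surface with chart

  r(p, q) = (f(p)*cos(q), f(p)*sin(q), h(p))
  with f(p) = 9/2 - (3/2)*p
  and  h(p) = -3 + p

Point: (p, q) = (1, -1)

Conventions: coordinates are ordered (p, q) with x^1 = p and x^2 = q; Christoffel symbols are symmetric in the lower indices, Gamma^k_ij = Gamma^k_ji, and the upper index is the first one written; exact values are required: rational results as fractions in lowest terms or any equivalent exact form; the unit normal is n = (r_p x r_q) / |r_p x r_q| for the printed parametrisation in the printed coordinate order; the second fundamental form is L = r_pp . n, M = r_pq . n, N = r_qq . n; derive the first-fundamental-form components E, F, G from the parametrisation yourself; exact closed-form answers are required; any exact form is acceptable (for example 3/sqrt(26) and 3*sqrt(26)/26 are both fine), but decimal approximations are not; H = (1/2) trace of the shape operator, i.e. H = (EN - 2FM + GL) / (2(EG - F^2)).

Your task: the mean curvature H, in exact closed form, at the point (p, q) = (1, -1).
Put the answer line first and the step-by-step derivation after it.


Answer: H = sqrt(13)/39

f = 3, f' = -3/2, f'' = 0, h' = 1, h'' = 0
E = 13/4, F = 0, G = 9; answer radicand W^2 = 13/4
unnormalised second-form numerators: l = 0, m = 0, n = 3; L = l/sqrt(13/4), and similarly M = m/sqrt(W^2), N = n/sqrt(W^2)
H = (E*n - 2*F*m + G*l) / (2*(EG - F^2)*sqrt(W^2)); E*n - 2*F*m + G*l = 39/4, EG - F^2 = 117/4, so H = (1/6)/sqrt(13/4)


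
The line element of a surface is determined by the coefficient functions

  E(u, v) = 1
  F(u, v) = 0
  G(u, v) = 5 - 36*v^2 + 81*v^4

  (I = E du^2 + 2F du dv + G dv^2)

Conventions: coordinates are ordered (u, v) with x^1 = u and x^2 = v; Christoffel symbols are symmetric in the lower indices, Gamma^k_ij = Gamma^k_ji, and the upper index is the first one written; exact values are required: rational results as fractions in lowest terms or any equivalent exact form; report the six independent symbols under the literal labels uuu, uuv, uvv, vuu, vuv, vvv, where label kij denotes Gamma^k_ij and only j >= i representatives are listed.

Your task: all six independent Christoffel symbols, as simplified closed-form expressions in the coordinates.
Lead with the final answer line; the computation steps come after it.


Answer: Gamma_uuu = 0, Gamma_uuv = 0, Gamma_uvv = 0, Gamma_vuu = 0, Gamma_vuv = 0, Gamma_vvv = (162*v^3 - 36*v)/(81*v^4 - 36*v^2 + 5)

E = 1; F = 0; G = 5 - 36*v^2 + 81*v^4
Gamma^k_ij = (1/2) g^{kl} (d_i g_jl + d_j g_il - d_l g_ij), with g^inv = (1/(EG-F^2)) [[G, -F], [-F, E]]
first partials: E_u = 0, E_v = 0, F_u = 0, F_v = 0, G_u = 0, G_v = -72*v + 324*v^3
D = EG - F^2 = 5 - 36*v^2 + 81*v^4
expanded: Gamma^u_uu = (G E_u - 2F F_u + F E_v)/(2D), Gamma^u_uv = (G E_v - F G_u)/(2D), Gamma^u_vv = (2G F_v - G G_u - F G_v)/(2D), Gamma^v_uu = (2E F_u - E E_v - F E_u)/(2D), Gamma^v_uv = (E G_u - F E_v)/(2D), Gamma^v_vv = (E G_v - 2F F_v + F G_u)/(2D); substitute and cancel common factors


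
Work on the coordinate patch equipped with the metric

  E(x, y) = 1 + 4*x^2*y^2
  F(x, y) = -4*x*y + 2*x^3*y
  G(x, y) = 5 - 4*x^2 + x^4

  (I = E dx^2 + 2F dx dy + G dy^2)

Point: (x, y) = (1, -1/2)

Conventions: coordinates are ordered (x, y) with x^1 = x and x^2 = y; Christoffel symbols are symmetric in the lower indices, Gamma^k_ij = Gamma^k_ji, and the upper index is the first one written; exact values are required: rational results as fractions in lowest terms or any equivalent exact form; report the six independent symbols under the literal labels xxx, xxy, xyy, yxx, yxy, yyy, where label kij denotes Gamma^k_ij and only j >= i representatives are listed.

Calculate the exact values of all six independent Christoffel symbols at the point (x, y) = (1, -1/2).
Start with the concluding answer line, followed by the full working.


Answer: Gamma_xxx = 1/3, Gamma_xxy = -2/3, Gamma_xyy = 0, Gamma_yxx = 1/3, Gamma_yxy = -2/3, Gamma_yyy = 0

E = 2, F = 1, G = 2 at the point
E_x = 2, E_y = -4, F_x = -1, F_y = -2, G_x = -4, G_y = 0
EG - F^2 = 3;  g^inv = (1/3) * [[2, -1], [-1, 2]]
first-kind symbols [ij,l] = (1/2)(d_i g_jl + d_j g_il - d_l g_ij): [xx,x] = E_x/2 = 1, [xx,y] = F_x - E_y/2 = 1, [xy,x] = E_y/2 = -2, [xy,y] = G_x/2 = -2, [yy,x] = F_y - G_x/2 = 0, [yy,y] = G_y/2 = 0
Gamma^x_ij = (G*[ij,x] - F*[ij,y])/(EG - F^2), Gamma^y_ij = (E*[ij,y] - F*[ij,x])/(EG - F^2)


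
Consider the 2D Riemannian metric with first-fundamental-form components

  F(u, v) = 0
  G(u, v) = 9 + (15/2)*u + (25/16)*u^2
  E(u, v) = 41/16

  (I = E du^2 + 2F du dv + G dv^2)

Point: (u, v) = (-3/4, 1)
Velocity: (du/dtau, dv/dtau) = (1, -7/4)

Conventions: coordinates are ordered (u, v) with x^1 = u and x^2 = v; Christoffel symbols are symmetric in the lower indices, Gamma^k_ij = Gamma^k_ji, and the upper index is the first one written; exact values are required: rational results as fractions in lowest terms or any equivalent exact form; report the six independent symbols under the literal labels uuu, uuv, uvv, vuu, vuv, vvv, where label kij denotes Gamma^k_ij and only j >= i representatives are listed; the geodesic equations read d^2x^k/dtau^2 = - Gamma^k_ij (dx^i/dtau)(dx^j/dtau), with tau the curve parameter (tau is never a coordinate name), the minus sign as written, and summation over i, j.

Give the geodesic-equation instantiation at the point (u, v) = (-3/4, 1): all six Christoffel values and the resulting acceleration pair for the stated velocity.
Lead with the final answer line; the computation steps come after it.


Answer: Gamma_uuu = 0, Gamma_uuv = 0, Gamma_uvv = -165/164, Gamma_vuu = 0, Gamma_vuv = 20/33, Gamma_vvv = 0; accelerations (d^2u/dtau^2, d^2v/dtau^2) = (8085/2624, 70/33)

E = 41/16, F = 0, G = 1089/256 at the point
E_u = 0, E_v = 0, F_u = 0, F_v = 0, G_u = 165/32, G_v = 0
EG - F^2 = 44649/4096;  g^inv = (4096/44649) * [[1089/256, 0], [0, 41/16]]
first-kind symbols [ij,l] = (1/2)(d_i g_jl + d_j g_il - d_l g_ij): [uu,u] = E_u/2 = 0, [uu,v] = F_u - E_v/2 = 0, [uv,u] = E_v/2 = 0, [uv,v] = G_u/2 = 165/64, [vv,u] = F_v - G_u/2 = -165/64, [vv,v] = G_v/2 = 0
Gamma^u_ij = (G*[ij,u] - F*[ij,v])/(EG - F^2), Gamma^v_ij = (E*[ij,v] - F*[ij,u])/(EG - F^2)
Gamma_uuu = 0, Gamma_uuv = 0, Gamma_uvv = -165/164, Gamma_vuu = 0, Gamma_vuv = 20/33, Gamma_vvv = 0
d^2u/dtau^2 = -(Gamma_uuu*(1)^2 + 2*Gamma_uuv*(1)*(-7/4) + Gamma_uvv*(-7/4)^2) = 8085/2624
d^2v/dtau^2 = -(Gamma_vuu*(1)^2 + 2*Gamma_vuv*(1)*(-7/4) + Gamma_vvv*(-7/4)^2) = 70/33


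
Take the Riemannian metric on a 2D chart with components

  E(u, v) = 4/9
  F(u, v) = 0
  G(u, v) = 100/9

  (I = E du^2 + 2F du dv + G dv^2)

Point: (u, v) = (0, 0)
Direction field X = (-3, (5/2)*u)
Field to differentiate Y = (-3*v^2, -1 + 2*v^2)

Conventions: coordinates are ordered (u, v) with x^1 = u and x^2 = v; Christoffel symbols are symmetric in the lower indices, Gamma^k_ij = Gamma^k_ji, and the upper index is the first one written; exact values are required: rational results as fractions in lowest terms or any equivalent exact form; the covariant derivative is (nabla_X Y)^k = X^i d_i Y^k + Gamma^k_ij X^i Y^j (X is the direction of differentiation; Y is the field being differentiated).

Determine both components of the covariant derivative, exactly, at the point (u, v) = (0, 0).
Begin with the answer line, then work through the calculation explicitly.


Answer: (nabla_X Y)^u = 0, (nabla_X Y)^v = 0

E = 4/9, F = 0, G = 100/9 at the point
E_u = 0, E_v = 0, F_u = 0, F_v = 0, G_u = 0, G_v = 0
EG - F^2 = 400/81;  g^inv = (81/400) * [[100/9, 0], [0, 4/9]]
first-kind symbols [ij,l] = (1/2)(d_i g_jl + d_j g_il - d_l g_ij): [uu,u] = E_u/2 = 0, [uu,v] = F_u - E_v/2 = 0, [uv,u] = E_v/2 = 0, [uv,v] = G_u/2 = 0, [vv,u] = F_v - G_u/2 = 0, [vv,v] = G_v/2 = 0
Gamma^u_ij = (G*[ij,u] - F*[ij,v])/(EG - F^2), Gamma^v_ij = (E*[ij,v] - F*[ij,u])/(EG - F^2)
Gamma_uuu = 0, Gamma_uuv = 0, Gamma_uvv = 0, Gamma_vuu = 0, Gamma_vuv = 0, Gamma_vvv = 0
X = (-3, 0), Y = (0, -1) at the point


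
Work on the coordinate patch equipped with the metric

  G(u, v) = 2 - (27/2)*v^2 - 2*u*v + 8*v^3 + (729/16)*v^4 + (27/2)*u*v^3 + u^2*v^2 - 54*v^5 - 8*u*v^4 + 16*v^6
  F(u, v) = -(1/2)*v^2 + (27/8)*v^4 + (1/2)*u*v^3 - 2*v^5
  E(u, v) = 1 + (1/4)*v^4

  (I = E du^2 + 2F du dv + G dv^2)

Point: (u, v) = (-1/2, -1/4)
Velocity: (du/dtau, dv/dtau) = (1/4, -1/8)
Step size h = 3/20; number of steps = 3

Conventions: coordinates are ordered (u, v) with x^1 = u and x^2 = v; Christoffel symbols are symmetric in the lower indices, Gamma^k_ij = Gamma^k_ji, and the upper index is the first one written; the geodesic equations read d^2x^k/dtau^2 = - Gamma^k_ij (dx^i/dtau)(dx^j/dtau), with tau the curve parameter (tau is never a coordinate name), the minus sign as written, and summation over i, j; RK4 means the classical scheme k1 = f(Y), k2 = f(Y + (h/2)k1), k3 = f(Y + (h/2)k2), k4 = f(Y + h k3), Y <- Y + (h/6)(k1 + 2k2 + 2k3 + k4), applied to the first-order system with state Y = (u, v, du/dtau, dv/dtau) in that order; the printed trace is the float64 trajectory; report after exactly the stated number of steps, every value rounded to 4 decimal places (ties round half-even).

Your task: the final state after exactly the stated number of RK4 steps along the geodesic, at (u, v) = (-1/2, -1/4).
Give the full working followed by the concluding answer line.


f(Y) = (du/dtau, dv/dtau, -Gamma^u_ij Y'^i Y'^j, -Gamma^v_ij Y'^i Y'^j) with the Gammas evaluated at the stage position; h = 0.150000; intermediate values shown to 6 dp
step 0: u = -0.5000, v = -0.2500, du/dtau = 0.2500, dv/dtau = -0.1250
step 1:
  k1: at (u, v) = (-0.500000, -0.250000), (du/dtau, dv/dtau) = (0.250000, -0.125000); Gamma_uuu = 0.000000, Gamma_uuv = -0.006772, Gamma_uvv = -0.125291, Gamma_vuu = 0.000000, Gamma_vuv = 0.084656, Gamma_vvv = 1.566138; k1 = (0.250000, -0.125000, 0.001534, -0.019180)
  k2: at (u, v) = (-0.481250, -0.259375), (du/dtau, dv/dtau) = (0.250115, -0.126438); Gamma_uuu = 0.000000, Gamma_uuv = -0.007759, Gamma_uvv = -0.143286, Gamma_vuu = 0.000000, Gamma_vuv = 0.081021, Gamma_vvv = 1.496297; k2 = (0.250115, -0.126438, 0.001800, -0.018796)
  k3: at (u, v) = (-0.481241, -0.259483), (du/dtau, dv/dtau) = (0.250135, -0.126410); Gamma_uuu = 0.000000, Gamma_uuv = -0.007771, Gamma_uvv = -0.143515, Gamma_vuu = 0.000000, Gamma_vuv = 0.080962, Gamma_vvv = 1.495244; k3 = (0.250135, -0.126410, 0.001802, -0.018773)
  k4: at (u, v) = (-0.462480, -0.268961), (du/dtau, dv/dtau) = (0.250270, -0.127816); Gamma_uuu = 0.000000, Gamma_uuv = -0.008867, Gamma_uvv = -0.163578, Gamma_vuu = 0.000000, Gamma_vuv = 0.075873, Gamma_vvv = 1.399641; k4 = (0.250270, -0.127816, 0.002105, -0.018012)
  Y <- Y + (h/6)(k1 + 2k2 + 2k3 + k4): u = -0.4625, v = -0.2690, du/dtau = 0.2503, dv/dtau = -0.1278
step 2:
  k1: at (u, v) = (-0.462481, -0.268963), (du/dtau, dv/dtau) = (0.250271, -0.127808); Gamma_uuu = 0.000000, Gamma_uuv = -0.008868, Gamma_uvv = -0.163581, Gamma_vuu = 0.000000, Gamma_vuv = 0.075872, Gamma_vvv = 1.399623; k1 = (0.250271, -0.127808, 0.002105, -0.018009)
  k2: at (u, v) = (-0.443710, -0.278548), (du/dtau, dv/dtau) = (0.250429, -0.129159); Gamma_uuu = 0.000000, Gamma_uuv = -0.010077, Gamma_uvv = -0.185771, Gamma_vuu = 0.000000, Gamma_vuv = 0.069152, Gamma_vvv = 1.274855; k2 = (0.250429, -0.129159, 0.002447, -0.016794)
  k3: at (u, v) = (-0.443699, -0.278650), (du/dtau, dv/dtau) = (0.250455, -0.129068); Gamma_uuu = 0.000000, Gamma_uuv = -0.010090, Gamma_uvv = -0.186027, Gamma_vuu = 0.000000, Gamma_vuv = 0.069060, Gamma_vvv = 1.273207; k3 = (0.250455, -0.129068, 0.002447, -0.016745)
  k4: at (u, v) = (-0.424913, -0.288323), (du/dtau, dv/dtau) = (0.250638, -0.130320); Gamma_uuu = 0.000000, Gamma_uuv = -0.011410, Gamma_uvv = -0.210323, Gamma_vuu = 0.000000, Gamma_vuv = 0.060524, Gamma_vvv = 1.115682; k4 = (0.250638, -0.130320, 0.002827, -0.014994)
  Y <- Y + (h/6)(k1 + 2k2 + 2k3 + k4): u = -0.4249, v = -0.2883, du/dtau = 0.2506, dv/dtau = -0.1303
step 3:
  k1: at (u, v) = (-0.424914, -0.288327), (du/dtau, dv/dtau) = (0.250639, -0.130310); Gamma_uuu = 0.000000, Gamma_uuv = -0.011410, Gamma_uvv = -0.210335, Gamma_vuu = 0.000000, Gamma_vuv = 0.060519, Gamma_vvv = 1.115593; k1 = (0.250639, -0.130310, 0.002826, -0.014990)
  k2: at (u, v) = (-0.406116, -0.298101), (du/dtau, dv/dtau) = (0.250851, -0.131435); Gamma_uuu = 0.000000, Gamma_uuv = -0.012835, Gamma_uvv = -0.236673, Gamma_vuu = 0.000000, Gamma_vuv = 0.050016, Gamma_vvv = 0.922271; k2 = (0.250851, -0.131435, 0.003242, -0.012634)
  k3: at (u, v) = (-0.406100, -0.298185), (du/dtau, dv/dtau) = (0.250882, -0.131258); Gamma_uuu = 0.000000, Gamma_uuv = -0.012848, Gamma_uvv = -0.236917, Gamma_vuu = 0.000000, Gamma_vuv = 0.049905, Gamma_vvv = 0.920255; k3 = (0.250882, -0.131258, 0.003236, -0.012568)
  k4: at (u, v) = (-0.387282, -0.308016), (du/dtau, dv/dtau) = (0.251124, -0.132195); Gamma_uuu = 0.000000, Gamma_uuv = -0.014360, Gamma_uvv = -0.264998, Gamma_vuu = 0.000000, Gamma_vuv = 0.037363, Gamma_vvv = 0.689473; k4 = (0.251124, -0.132195, 0.003678, -0.009568)
  Y <- Y + (h/6)(k1 + 2k2 + 2k3 + k4): u = -0.3873, v = -0.3080, du/dtau = 0.2511, dv/dtau = -0.1322

Answer: u = -0.3873, v = -0.3080, du/dtau = 0.2511, dv/dtau = -0.1322


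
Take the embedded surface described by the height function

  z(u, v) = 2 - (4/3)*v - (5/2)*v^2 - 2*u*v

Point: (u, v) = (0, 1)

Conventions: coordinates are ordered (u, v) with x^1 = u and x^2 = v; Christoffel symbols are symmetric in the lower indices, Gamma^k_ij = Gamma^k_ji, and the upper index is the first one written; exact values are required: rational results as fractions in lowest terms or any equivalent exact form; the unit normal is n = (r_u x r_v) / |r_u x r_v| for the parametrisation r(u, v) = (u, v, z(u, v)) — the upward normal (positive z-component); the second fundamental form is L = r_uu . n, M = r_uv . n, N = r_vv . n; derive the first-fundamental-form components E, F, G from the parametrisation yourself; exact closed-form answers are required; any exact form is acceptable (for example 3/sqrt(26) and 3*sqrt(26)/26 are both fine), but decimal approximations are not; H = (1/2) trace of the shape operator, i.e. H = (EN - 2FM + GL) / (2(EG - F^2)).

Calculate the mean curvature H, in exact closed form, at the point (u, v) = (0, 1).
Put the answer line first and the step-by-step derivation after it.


Answer: H = 99*sqrt(406)/47096

z_u = -2, z_v = -19/3, z_uu = 0, z_uv = -2, z_vv = -5
E = 5, F = 38/3, G = 370/9; answer radicand W^2 = 406/9
unnormalised second-form numerators: l = 0, m = -2, n = -5; L = l/sqrt(406/9), and similarly M = m/sqrt(W^2), N = n/sqrt(W^2)
H = (E*n - 2*F*m + G*l) / (2*(EG - F^2)*sqrt(W^2)); E*n - 2*F*m + G*l = 77/3, EG - F^2 = 406/9, so H = (33/116)/sqrt(406/9)


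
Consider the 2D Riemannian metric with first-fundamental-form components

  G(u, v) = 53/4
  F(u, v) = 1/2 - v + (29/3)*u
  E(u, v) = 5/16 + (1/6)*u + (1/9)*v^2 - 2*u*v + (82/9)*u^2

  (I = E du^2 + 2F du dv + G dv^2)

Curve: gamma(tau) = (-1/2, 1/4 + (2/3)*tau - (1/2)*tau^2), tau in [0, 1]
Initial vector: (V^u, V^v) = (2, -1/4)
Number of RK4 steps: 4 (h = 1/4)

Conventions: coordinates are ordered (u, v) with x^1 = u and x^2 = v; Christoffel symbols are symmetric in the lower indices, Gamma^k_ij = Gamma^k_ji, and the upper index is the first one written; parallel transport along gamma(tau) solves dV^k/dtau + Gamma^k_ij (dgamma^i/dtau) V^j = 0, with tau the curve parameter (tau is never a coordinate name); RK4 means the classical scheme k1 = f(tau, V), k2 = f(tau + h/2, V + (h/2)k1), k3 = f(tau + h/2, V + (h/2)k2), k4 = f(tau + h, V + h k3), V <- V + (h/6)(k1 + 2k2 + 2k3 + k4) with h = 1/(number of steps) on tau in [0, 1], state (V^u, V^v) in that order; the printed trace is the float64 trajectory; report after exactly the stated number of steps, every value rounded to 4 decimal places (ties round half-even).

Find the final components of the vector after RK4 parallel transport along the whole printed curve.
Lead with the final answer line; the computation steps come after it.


Answer: V^u = 1.8198, V^v = -0.3134

gamma'(tau) = (0, 2/3 - tau); f(tau, V)^k = -Gamma^k_ij(gamma(tau)) gamma'^i(tau) V^j; h = 1/4; intermediate values shown to 6 dp
curve data and Christoffel symbols at the stage parameters:
  tau = 0.000000: gamma = (-0.500000, 0.250000), gamma' = (0.000000, 0.666667); Gamma_uuu = -1.324587, Gamma_uuv = 0.447854, Gamma_uvv = -0.848566, Gamma_vuu = 0.231537, Gamma_vuv = 0.154918, Gamma_vvv = -0.293529
  tau = 0.125000: gamma = (-0.500000, 0.325521), gamma' = (0.000000, 0.541667); Gamma_uuu = -1.316070, Gamma_uuv = 0.444536, Gamma_uvv = -0.829097, Gamma_vuu = 0.226349, Gamma_vuv = 0.156304, Gamma_vvv = -0.291520
  tau = 0.250000: gamma = (-0.500000, 0.385417), gamma' = (0.000000, 0.416667); Gamma_uuu = -1.309336, Gamma_uuv = 0.441907, Gamma_uvv = -0.814088, Gamma_vuu = 0.222296, Gamma_vuv = 0.157377, Gamma_vvv = -0.289923
  tau = 0.375000: gamma = (-0.500000, 0.429688), gamma' = (0.000000, 0.291667); Gamma_uuu = -1.304371, Gamma_uuv = 0.439966, Gamma_uvv = -0.803234, Gamma_vuu = 0.219334, Gamma_vuv = 0.158156, Gamma_vvv = -0.288741
  tau = 0.500000: gamma = (-0.500000, 0.458333), gamma' = (0.000000, 0.166667); Gamma_uuu = -1.301166, Gamma_uuv = 0.438711, Gamma_uvv = -0.796316, Gamma_vuu = 0.217433, Gamma_vuv = 0.158653, Gamma_vvv = -0.287976
  tau = 0.625000: gamma = (-0.500000, 0.471354), gamma' = (0.000000, 0.041667); Gamma_uuu = -1.299711, Gamma_uuv = 0.438141, Gamma_uvv = -0.793198, Gamma_vuu = 0.216573, Gamma_vuv = 0.158878, Gamma_vvv = -0.287628
  tau = 0.750000: gamma = (-0.500000, 0.468750), gamma' = (0.000000, -0.083333); Gamma_uuu = -1.300002, Gamma_uuv = 0.438255, Gamma_uvv = -0.793820, Gamma_vuu = 0.216745, Gamma_vuv = 0.158833, Gamma_vvv = -0.287697
  tau = 0.875000: gamma = (-0.500000, 0.450521), gamma' = (0.000000, -0.208333); Gamma_uuu = -1.302040, Gamma_uuv = 0.439053, Gamma_uvv = -0.798194, Gamma_vuu = 0.217950, Gamma_vuv = 0.158518, Gamma_vvv = -0.288185
  tau = 1.000000: gamma = (-0.500000, 0.416667), gamma' = (0.000000, -0.333333); Gamma_uuu = -1.305830, Gamma_uuv = 0.440536, Gamma_uvv = -0.806405, Gamma_vuu = 0.220202, Gamma_vuv = 0.157928, Gamma_vvv = -0.289089
step 0: V^u = 2.0000, V^v = -0.2500
step 1: k1 = (-0.738566, -0.255479), k2 = (-0.585966, -0.206032), k3 = (-0.587783, -0.206671), k4 = (-0.443526, -0.157954); V <- V + (h/6)(k1 + 2k2 + 2k3 + k4): V^u = 1.8529, V^v = -0.3016
step 2: k1 = (-0.443487, -0.157940), k2 = (-0.305948, -0.109980), k3 = (-0.306750, -0.110268), k4 = (-0.173566, -0.062767); V <- V + (h/6)(k1 + 2k2 + 2k3 + k4): V^u = 1.7762, V^v = -0.3292
step 3: k1 = (-0.173558, -0.062765), k2 = (-0.043168, -0.015653), k3 = (-0.043271, -0.015691), k4 = (0.086507, 0.031352); V <- V + (h/6)(k1 + 2k2 + 2k3 + k4): V^u = 1.7653, V^v = -0.3331
step 4: k1 = (0.086507, 0.031352), k2 = (0.217201, 0.078419), k3 = (0.217717, 0.078606), k4 = (0.351477, 0.126001); V <- V + (h/6)(k1 + 2k2 + 2k3 + k4): V^u = 1.8198, V^v = -0.3134


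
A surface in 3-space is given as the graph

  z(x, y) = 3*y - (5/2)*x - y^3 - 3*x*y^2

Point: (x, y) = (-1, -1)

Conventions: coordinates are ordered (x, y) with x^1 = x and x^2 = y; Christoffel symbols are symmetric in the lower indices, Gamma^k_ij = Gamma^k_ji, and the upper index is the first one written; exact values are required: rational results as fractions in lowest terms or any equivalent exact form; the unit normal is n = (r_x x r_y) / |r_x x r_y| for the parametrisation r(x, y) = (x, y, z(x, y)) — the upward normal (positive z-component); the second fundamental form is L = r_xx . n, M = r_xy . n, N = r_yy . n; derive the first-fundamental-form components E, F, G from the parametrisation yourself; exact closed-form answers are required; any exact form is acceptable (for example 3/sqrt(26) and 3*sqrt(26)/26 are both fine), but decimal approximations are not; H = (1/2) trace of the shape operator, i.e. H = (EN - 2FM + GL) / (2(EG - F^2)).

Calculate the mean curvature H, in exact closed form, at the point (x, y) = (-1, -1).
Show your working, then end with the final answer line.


z_x = -11/2, z_y = -6, z_xx = 0, z_xy = 6, z_yy = 12
E = 125/4, F = 33, G = 37; answer radicand W^2 = 269/4
unnormalised second-form numerators: l = 0, m = 6, n = 12; L = l/sqrt(269/4), and similarly M = m/sqrt(W^2), N = n/sqrt(W^2)
H = (E*n - 2*F*m + G*l) / (2*(EG - F^2)*sqrt(W^2)); E*n - 2*F*m + G*l = -21, EG - F^2 = 269/4, so H = (-42/269)/sqrt(269/4)

Answer: H = -84*sqrt(269)/72361


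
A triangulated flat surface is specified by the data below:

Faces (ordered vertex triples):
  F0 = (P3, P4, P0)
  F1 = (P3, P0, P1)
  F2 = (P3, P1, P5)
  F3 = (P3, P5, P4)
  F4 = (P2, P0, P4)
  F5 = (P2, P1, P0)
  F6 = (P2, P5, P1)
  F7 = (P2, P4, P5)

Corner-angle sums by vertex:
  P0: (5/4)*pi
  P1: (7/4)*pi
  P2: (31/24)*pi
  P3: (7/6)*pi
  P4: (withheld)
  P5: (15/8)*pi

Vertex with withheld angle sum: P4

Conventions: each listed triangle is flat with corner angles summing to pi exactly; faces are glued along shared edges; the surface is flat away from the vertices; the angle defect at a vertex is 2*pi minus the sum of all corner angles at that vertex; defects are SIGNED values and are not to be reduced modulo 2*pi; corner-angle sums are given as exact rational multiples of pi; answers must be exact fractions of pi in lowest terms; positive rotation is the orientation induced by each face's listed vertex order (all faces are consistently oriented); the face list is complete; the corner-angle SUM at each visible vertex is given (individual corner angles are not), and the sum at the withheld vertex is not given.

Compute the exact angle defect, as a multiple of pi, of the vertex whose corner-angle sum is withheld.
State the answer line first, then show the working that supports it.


Answer: defect(P4) = (4/3)*pi

V = 6, E = 12, F = 8; chi = V - E + F = 2
Gauss-Bonnet: total defect = 2*pi*chi = 4*pi; visible defects sum to (8/3)*pi


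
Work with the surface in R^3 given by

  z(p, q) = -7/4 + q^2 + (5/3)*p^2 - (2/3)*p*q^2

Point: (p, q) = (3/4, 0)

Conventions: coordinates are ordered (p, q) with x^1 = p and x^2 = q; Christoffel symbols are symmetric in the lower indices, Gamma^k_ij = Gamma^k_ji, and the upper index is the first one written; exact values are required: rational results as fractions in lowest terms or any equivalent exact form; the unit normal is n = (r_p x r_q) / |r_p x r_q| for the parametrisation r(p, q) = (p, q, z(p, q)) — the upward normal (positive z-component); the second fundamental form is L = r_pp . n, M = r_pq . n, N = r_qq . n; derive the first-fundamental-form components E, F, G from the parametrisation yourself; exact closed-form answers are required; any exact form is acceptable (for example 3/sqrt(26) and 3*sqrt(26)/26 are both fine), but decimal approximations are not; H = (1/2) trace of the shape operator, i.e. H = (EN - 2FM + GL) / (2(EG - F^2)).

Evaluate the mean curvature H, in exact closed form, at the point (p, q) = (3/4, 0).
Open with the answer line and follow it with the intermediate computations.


Answer: H = 127*sqrt(29)/2523

z_p = 5/2, z_q = 0, z_pp = 10/3, z_pq = 0, z_qq = 1
E = 29/4, F = 0, G = 1; answer radicand W^2 = 29/4
unnormalised second-form numerators: l = 10/3, m = 0, n = 1; L = l/sqrt(29/4), and similarly M = m/sqrt(W^2), N = n/sqrt(W^2)
H = (E*n - 2*F*m + G*l) / (2*(EG - F^2)*sqrt(W^2)); E*n - 2*F*m + G*l = 127/12, EG - F^2 = 29/4, so H = (127/174)/sqrt(29/4)


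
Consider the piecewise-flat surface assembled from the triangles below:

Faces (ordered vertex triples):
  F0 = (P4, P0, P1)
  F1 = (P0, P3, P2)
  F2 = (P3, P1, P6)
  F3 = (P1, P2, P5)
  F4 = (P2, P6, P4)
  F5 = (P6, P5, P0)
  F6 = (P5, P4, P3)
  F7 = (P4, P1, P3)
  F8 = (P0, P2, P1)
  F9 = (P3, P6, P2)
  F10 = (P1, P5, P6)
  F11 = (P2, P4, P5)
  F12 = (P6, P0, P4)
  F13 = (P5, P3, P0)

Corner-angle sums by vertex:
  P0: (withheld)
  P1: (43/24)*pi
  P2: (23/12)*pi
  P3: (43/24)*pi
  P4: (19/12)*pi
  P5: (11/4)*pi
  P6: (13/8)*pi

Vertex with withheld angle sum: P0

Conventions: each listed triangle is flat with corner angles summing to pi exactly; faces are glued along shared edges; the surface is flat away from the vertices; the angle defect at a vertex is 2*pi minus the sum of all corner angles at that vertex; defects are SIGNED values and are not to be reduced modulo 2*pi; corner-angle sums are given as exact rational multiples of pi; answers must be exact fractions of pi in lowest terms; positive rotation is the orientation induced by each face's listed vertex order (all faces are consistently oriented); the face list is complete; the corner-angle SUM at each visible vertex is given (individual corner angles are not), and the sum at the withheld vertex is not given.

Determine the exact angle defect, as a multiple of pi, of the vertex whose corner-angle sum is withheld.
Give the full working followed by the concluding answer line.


V = 7, E = 21, F = 14; chi = V - E + F = 0
Gauss-Bonnet: total defect = 2*pi*chi = 0; visible defects sum to (13/24)*pi

Answer: defect(P0) = (-13/24)*pi


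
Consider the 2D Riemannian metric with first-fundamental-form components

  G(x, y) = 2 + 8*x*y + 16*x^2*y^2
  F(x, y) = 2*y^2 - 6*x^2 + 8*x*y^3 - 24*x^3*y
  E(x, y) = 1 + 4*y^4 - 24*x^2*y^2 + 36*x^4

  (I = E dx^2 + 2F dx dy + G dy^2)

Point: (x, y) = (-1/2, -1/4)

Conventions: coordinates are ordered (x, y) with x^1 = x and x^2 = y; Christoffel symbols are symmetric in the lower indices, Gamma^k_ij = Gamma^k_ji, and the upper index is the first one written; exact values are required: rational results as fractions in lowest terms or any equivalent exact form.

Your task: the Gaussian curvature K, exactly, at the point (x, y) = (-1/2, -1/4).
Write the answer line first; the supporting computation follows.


Answer: K = -53248/108241

E = 185/64, F = -33/16, G = 13/4, EG - F^2 = 329/64 at the point
E_x = -33/2, E_y = 11/4, F_x = 83/8, F_y = 5/4, G_x = -3, G_y = -6
E_yy = -9, F_xy = -33/2, G_xx = 2
Evaluate Brioschi's two determinant matrices M1, M2 and divide by (EG - F^2)^2.
M1 = [[-E_yy/2 + F_xy - G_xx/2, E_x/2, F_x - E_y/2], [F_y - G_x/2, E, F], [G_y/2, F, G]] = [[-13, -33/4, 9], [11/4, 185/64, -33/16], [-3, -33/16, 13/4]]; det M1 = -1097/64
M2 = [[0, E_y/2, G_x/2], [E_y/2, E, F], [G_x/2, F, G]] = [[0, 11/8, -3/2], [11/8, 185/64, -33/16], [-3/2, -33/16, 13/4]]; det M2 = -265/64
det M1 - det M2 = -13; K = -13 / (329/64)^2 = -53248/108241
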